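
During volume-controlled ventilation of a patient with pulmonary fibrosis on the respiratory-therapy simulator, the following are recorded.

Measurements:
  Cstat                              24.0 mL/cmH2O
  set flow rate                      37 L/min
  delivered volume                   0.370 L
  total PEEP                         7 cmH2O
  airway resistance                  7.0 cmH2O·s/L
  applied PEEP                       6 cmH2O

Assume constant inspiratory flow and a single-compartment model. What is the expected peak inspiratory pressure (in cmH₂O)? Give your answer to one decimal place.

Flow: 37 L/min ÷ 60 = 0.6167 L/s.
Total PEEP = 7 cmH2O (set 6 + intrinsic 1); this is the baseline alveolar pressure.
Equation of motion (constant flow): PIP = Vt/C + R·V̇ + PEEP.
PIP = 370/24.0 + 7.0×0.6167 + 7 = 15.417 + 4.317 + 7 = 26.734 cmH2O.

26.7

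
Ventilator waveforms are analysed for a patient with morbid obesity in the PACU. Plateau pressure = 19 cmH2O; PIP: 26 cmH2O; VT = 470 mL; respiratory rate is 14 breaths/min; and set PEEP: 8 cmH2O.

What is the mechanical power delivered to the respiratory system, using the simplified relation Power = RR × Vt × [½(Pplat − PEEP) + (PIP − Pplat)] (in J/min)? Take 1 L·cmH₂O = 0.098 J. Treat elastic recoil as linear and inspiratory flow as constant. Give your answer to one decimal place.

Per-breath work = Vt × [½(Pplat−PEEP) + (PIP−Pplat)] = 0.470 × [0.5×11.0 + 7.0] = 0.470 × 12.5 = 5.875 L·cmH2O.
Power = 14 × 5.875 = 82.25 L·cmH2O/min.
× 0.098 J/(L·cmH2O) → 8.061 J/min.

8.1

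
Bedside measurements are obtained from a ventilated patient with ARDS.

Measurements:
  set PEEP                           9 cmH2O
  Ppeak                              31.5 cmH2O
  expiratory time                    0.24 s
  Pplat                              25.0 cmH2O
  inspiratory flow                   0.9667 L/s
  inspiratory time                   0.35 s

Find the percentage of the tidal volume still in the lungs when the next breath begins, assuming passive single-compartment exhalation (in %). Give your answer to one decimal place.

Vt = flow × Ti = 0.9667 L/s × 0.35 s × 1000 mL/L = 338.35 mL.
R = (PIP − Pplat)/V̇ = (31.5 − 25.0) / 0.9667 = 6.5/0.9667 = 6.724 cmH2O·s/L.
C = Vt/(Pplat − PEEP) = 338.35 / (25.0 − 9) = 338.35/16.0 = 21.147 mL/cmH2O.
τ = R × C = 6.724 × 0.02115 L/cmH2O = 0.1422 s.
Fraction remaining at end-expiration = e^(−Te/τ) = e^(−0.24/0.1422) = 0.1849 → 18.49%.

18.5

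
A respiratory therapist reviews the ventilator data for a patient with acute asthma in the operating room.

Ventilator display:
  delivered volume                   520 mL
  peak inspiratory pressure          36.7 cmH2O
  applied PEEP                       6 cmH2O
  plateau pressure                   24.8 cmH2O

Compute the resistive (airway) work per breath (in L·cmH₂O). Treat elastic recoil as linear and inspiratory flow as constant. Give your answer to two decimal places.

6.19

With constant inspiratory flow the resistive pressure is constant at PIP − Pplat = 36.7 − 24.8 = 11.9 cmH2O, so resistive work = 11.9 × 0.520 = 6.188 L·cmH2O.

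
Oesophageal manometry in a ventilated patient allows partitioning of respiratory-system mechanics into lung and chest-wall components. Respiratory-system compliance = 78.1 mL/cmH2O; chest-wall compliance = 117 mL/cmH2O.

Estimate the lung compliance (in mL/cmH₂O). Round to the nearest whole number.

1/CL = 1/Crs − 1/Ccw.
1/CL = 1/78.1 − 1/117 = 0.004257.
CL = 234.91 mL/cmH2O.

235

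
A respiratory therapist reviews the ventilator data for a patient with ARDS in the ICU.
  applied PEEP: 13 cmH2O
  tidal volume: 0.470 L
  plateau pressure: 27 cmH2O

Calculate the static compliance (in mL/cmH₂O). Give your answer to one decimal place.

Cstat = Vt / (Pplat − PEEP) = 470 / (27 − 13) = 470 / 14.0 = 33.571 mL/cmH2O.

33.6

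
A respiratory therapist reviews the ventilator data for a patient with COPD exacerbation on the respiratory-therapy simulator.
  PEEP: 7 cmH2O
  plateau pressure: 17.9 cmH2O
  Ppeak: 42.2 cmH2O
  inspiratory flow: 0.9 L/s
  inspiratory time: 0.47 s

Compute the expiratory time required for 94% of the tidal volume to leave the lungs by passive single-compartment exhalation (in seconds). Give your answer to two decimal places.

Vt = flow × Ti = 0.9 L/s × 0.47 s × 1000 mL/L = 423.0 mL.
R = (PIP − Pplat)/V̇ = (42.2 − 17.9) / 0.9 = 24.3/0.9 = 27.0 cmH2O·s/L.
C = Vt/(Pplat − PEEP) = 423.0 / (17.9 − 7) = 423.0/10.9 = 38.807 mL/cmH2O.
τ = R × C = 27.0 × 0.03881 L/cmH2O = 1.048 s.
t = −τ·ln(1 − 0.94) = −1.048·ln(0.06) = 2.948 s.

2.95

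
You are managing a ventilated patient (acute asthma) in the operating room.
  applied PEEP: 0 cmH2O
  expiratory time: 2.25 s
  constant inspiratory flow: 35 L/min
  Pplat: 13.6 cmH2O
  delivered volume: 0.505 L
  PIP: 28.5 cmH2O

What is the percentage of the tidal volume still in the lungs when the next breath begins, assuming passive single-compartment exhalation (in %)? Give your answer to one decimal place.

9.3

Flow: 35 L/min ÷ 60 = 0.5833 L/s.
R = (PIP − Pplat)/V̇ = (28.5 − 13.6) / 0.5833 = 14.9/0.5833 = 25.544 cmH2O·s/L.
C = Vt/(Pplat − PEEP) = 505.0 / (13.6 − 0) = 505.0/13.6 = 37.132 mL/cmH2O.
τ = R × C = 25.544 × 0.03713 L/cmH2O = 0.9484 s.
Fraction remaining at end-expiration = e^(−Te/τ) = e^(−2.25/0.9484) = 0.09326 → 9.326%.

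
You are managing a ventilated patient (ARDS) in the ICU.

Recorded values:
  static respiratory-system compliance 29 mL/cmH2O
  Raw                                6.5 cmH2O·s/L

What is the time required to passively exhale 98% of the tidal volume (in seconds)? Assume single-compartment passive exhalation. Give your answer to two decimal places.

τ = R × C = 6.5 × 29 mL/cmH2O = 6.5 × 0.029 L/cmH2O = 0.1885 s.
Exhaled fraction f = 1 − e^(−t/τ) → t = −τ·ln(1 − f) = −0.1885·ln(0.02) = 0.7374 s.

0.74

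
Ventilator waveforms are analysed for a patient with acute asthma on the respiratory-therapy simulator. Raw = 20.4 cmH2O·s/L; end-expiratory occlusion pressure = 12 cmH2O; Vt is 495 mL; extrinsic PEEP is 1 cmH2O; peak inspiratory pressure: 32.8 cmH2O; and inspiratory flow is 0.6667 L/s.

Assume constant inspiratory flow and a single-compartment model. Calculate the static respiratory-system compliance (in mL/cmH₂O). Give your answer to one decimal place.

Total PEEP = 12 cmH2O (set 1 + intrinsic 11); this is the baseline alveolar pressure.
Equation of motion (constant flow): PIP = Vt/C + R·V̇ + PEEP.
Vt/C = PIP − R·V̇ − PEEP = 32.8 − 20.4×0.6667 − 12 = 32.8 − 13.601 − 12 = 7.199 cmH2O.
C = Vt / 7.199 = 495 / 7.199 = 68.76 mL/cmH2O.

68.8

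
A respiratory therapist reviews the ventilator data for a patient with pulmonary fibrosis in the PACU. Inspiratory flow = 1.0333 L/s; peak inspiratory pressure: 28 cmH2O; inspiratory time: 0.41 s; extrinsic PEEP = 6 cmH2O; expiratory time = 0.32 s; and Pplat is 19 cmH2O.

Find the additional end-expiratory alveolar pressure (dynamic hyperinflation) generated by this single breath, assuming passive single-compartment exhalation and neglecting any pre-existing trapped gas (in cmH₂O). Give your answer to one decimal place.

Vt = flow × Ti = 1.0333 L/s × 0.41 s × 1000 mL/L = 423.65 mL.
R = (PIP − Pplat)/V̇ = (28 − 19) / 1.0333 = 9.0/1.0333 = 8.71 cmH2O·s/L.
C = Vt/(Pplat − PEEP) = 423.65 / (19 − 6) = 423.65/13.0 = 32.588 mL/cmH2O.
τ = R × C = 8.71 × 0.03259 L/cmH2O = 0.2839 s.
Fraction remaining = e^(−Te/τ) = e^(−0.32/0.2839) = 0.324; trapped volume = 423.65 × 0.324 = 137.26 mL.
Additional alveolar pressure from trapping ≈ V_trapped / C = 137.26 / 32.588 = 4.212 cmH2O.

4.2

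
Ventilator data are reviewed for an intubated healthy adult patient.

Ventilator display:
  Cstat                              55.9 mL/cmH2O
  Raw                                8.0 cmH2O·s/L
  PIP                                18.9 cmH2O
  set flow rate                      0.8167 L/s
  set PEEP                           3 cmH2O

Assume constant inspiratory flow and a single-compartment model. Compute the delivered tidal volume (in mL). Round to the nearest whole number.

Equation of motion (constant flow): PIP = Vt/C + R·V̇ + PEEP.
Vt/C = PIP − R·V̇ − PEEP = 18.9 − 6.534 − 3 = 9.366 cmH2O.
Vt = C × 9.366 = 55.9 × 9.366 = 523.56 mL.

524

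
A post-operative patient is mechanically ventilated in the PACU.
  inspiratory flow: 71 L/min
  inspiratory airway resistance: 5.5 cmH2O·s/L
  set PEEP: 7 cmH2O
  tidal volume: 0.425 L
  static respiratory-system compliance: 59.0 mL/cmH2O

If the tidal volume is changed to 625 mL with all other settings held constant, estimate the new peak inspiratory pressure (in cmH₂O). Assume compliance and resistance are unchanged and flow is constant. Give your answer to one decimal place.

24.1

Flow: 71 L/min ÷ 60 = 1.1833 L/s.
PIP = Vt/C + R·V̇ + PEEP (constant-flow equation of motion).
Only the elastic term changes: ΔPIP = ΔVt / C = (625 − 425) / 59.0 = 3.39 cmH2O.
Original PIP = 425/59.0 + 5.5×1.1833 + 7 = 20.712 cmH2O; new PIP = 20.712 + (3.39) = 24.102 cmH2O.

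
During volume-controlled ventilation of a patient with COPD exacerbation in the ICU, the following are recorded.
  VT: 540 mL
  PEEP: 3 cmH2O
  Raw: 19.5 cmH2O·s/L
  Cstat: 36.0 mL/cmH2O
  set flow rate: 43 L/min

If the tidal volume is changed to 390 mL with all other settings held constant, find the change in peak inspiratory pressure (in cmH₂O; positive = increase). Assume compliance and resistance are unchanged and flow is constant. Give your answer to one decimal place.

-4.2

PIP = Vt/C + R·V̇ + PEEP (constant-flow equation of motion).
Only the elastic term changes: ΔPIP = ΔVt / C = (390 − 540) / 36.0 = -4.167 cmH2O.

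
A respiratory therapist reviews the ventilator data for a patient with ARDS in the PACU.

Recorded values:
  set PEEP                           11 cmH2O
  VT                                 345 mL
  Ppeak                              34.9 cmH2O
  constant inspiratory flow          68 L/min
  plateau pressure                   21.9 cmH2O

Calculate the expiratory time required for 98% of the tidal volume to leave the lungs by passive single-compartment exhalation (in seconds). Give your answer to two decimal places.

Flow: 68 L/min ÷ 60 = 1.1333 L/s.
R = (PIP − Pplat)/V̇ = (34.9 − 21.9) / 1.1333 = 13.0/1.1333 = 11.471 cmH2O·s/L.
C = Vt/(Pplat − PEEP) = 345.0 / (21.9 − 11) = 345.0/10.9 = 31.651 mL/cmH2O.
τ = R × C = 11.471 × 0.03165 L/cmH2O = 0.3631 s.
t = −τ·ln(1 − 0.98) = −0.3631·ln(0.02) = 1.42 s.

1.42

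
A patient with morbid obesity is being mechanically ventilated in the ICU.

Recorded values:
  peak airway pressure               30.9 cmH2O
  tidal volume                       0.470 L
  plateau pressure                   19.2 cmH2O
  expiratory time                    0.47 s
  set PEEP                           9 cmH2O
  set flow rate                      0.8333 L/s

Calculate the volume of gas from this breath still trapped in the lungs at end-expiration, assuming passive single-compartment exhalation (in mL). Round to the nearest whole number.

R = (PIP − Pplat)/V̇ = (30.9 − 19.2) / 0.8333 = 11.7/0.8333 = 14.041 cmH2O·s/L.
C = Vt/(Pplat − PEEP) = 470.0 / (19.2 − 9) = 470.0/10.2 = 46.078 mL/cmH2O.
τ = R × C = 14.041 × 0.04608 L/cmH2O = 0.647 s.
Fraction remaining = e^(−Te/τ) = e^(−0.47/0.647) = 0.4836.
Trapped volume = 470.0 × 0.4836 = 227.29 mL.

227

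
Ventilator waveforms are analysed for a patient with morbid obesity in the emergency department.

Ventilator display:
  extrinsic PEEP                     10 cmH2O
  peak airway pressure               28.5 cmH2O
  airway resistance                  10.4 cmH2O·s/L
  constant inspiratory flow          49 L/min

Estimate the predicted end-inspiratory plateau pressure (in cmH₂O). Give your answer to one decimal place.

Flow: 49 L/min ÷ 60 = 0.8167 L/s.
Pplat = PIP − Raw × flow = 28.5 − 10.4 × 0.8167 = 28.5 − 8.494 = 20.006 cmH2O.

20.0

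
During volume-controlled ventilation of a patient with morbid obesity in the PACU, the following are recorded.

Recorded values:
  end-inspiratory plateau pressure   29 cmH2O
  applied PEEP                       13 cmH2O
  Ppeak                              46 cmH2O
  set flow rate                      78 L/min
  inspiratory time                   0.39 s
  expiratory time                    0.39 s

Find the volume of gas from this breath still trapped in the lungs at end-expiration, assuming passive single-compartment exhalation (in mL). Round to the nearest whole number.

198

Flow: 78 L/min ÷ 60 = 1.3 L/s.
Vt = flow × Ti = 1.3 L/s × 0.39 s × 1000 mL/L = 507.0 mL.
R = (PIP − Pplat)/V̇ = (46 − 29) / 1.3 = 17.0/1.3 = 13.077 cmH2O·s/L.
C = Vt/(Pplat − PEEP) = 507.0 / (29 − 13) = 507.0/16.0 = 31.688 mL/cmH2O.
τ = R × C = 13.077 × 0.03169 L/cmH2O = 0.4144 s.
Fraction remaining = e^(−Te/τ) = e^(−0.39/0.4144) = 0.3902.
Trapped volume = 507.0 × 0.3902 = 197.83 mL.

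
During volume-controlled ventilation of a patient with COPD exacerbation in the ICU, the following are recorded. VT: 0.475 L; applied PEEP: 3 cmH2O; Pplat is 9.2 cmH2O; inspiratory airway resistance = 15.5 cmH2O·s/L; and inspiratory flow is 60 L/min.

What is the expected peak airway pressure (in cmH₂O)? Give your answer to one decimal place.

Flow: 60 L/min ÷ 60 = 1 L/s.
PIP = Pplat + Raw × flow = 9.2 + 15.5 × 1 = 9.2 + 15.5 = 24.7 cmH2O.

24.7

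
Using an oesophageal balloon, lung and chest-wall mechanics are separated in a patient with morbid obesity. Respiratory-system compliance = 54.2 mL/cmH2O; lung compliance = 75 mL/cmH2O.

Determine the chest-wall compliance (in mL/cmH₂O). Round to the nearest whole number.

195

1/Ccw = 1/Crs − 1/CL.
1/Ccw = 1/54.2 − 1/75 = 0.005117.
Ccw = 195.43 mL/cmH2O.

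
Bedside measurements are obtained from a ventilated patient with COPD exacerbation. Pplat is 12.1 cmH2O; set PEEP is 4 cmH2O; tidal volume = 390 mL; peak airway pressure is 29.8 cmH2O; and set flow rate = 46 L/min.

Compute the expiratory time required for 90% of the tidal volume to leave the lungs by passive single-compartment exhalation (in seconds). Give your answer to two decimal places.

2.56

Flow: 46 L/min ÷ 60 = 0.7667 L/s.
R = (PIP − Pplat)/V̇ = (29.8 − 12.1) / 0.7667 = 17.7/0.7667 = 23.086 cmH2O·s/L.
C = Vt/(Pplat − PEEP) = 390.0 / (12.1 − 4) = 390.0/8.1 = 48.148 mL/cmH2O.
τ = R × C = 23.086 × 0.04815 L/cmH2O = 1.112 s.
t = −τ·ln(1 − 0.90) = −1.112·ln(0.1) = 2.56 s.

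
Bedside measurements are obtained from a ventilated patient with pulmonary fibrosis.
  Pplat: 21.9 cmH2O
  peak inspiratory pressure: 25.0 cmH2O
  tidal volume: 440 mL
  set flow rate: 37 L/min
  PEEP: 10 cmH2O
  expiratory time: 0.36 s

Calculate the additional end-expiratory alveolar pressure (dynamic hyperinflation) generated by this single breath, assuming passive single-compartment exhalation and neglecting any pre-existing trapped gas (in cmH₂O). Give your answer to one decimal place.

1.7

Flow: 37 L/min ÷ 60 = 0.6167 L/s.
R = (PIP − Pplat)/V̇ = (25.0 − 21.9) / 0.6167 = 3.1/0.6167 = 5.027 cmH2O·s/L.
C = Vt/(Pplat − PEEP) = 440.0 / (21.9 − 10) = 440.0/11.9 = 36.975 mL/cmH2O.
τ = R × C = 5.027 × 0.03698 L/cmH2O = 0.1859 s.
Fraction remaining = e^(−Te/τ) = e^(−0.36/0.1859) = 0.1442; trapped volume = 440.0 × 0.1442 = 63.448 mL.
Additional alveolar pressure from trapping ≈ V_trapped / C = 63.448 / 36.975 = 1.716 cmH2O.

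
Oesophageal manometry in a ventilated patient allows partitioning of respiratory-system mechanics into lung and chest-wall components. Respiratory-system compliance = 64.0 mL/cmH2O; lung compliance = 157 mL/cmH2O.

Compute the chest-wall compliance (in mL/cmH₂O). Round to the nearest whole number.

1/Ccw = 1/Crs − 1/CL.
1/Ccw = 1/64.0 − 1/157 = 0.009256.
Ccw = 108.04 mL/cmH2O.

108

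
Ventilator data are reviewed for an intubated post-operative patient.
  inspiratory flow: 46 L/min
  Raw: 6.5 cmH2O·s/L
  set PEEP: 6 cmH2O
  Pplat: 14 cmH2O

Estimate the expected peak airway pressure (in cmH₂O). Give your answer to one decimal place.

Flow: 46 L/min ÷ 60 = 0.7667 L/s.
PIP = Pplat + Raw × flow = 14 + 6.5 × 0.7667 = 14 + 4.984 = 18.984 cmH2O.

19.0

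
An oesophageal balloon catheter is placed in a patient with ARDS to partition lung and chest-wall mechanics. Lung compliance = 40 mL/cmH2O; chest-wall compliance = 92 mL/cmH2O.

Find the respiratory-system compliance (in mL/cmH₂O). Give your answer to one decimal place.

Lung and chest wall are elastances in series: 1/Crs = 1/CL + 1/Ccw.
1/Crs = 1/40 + 1/92 = 0.03587.
Crs = 27.878 mL/cmH2O.

27.9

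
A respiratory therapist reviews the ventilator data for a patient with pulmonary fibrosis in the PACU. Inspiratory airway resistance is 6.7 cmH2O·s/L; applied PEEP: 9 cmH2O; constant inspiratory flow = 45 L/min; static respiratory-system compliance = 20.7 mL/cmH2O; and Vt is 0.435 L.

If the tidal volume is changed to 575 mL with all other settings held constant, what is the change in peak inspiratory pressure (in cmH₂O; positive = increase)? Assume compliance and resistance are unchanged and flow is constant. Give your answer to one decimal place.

6.8

PIP = Vt/C + R·V̇ + PEEP (constant-flow equation of motion).
Only the elastic term changes: ΔPIP = ΔVt / C = (575 − 435) / 20.7 = 6.763 cmH2O.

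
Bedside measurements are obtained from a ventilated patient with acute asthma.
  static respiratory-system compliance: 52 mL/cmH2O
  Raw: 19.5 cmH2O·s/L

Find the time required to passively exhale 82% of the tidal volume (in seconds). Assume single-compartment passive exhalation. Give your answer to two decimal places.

τ = R × C = 19.5 × 52 mL/cmH2O = 19.5 × 0.052 L/cmH2O = 1.014 s.
Exhaled fraction f = 1 − e^(−t/τ) → t = −τ·ln(1 − f) = −1.014·ln(0.18) = 1.739 s.

1.74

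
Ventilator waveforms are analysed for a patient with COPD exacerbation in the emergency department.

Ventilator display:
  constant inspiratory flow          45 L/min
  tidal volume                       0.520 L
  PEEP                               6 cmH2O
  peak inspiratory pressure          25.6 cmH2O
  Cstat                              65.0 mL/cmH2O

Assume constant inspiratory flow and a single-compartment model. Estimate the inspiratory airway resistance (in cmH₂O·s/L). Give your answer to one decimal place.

15.5

Flow: 45 L/min ÷ 60 = 0.75 L/s.
Equation of motion (constant flow): PIP = Vt/C + R·V̇ + PEEP.
R·V̇ = PIP − Vt/C − PEEP = 25.6 − 520/65.0 − 6 = 25.6 − 8.0 − 6 = 11.6 cmH2O.
R = 11.6 / 0.75 = 15.467 cmH2O·s/L.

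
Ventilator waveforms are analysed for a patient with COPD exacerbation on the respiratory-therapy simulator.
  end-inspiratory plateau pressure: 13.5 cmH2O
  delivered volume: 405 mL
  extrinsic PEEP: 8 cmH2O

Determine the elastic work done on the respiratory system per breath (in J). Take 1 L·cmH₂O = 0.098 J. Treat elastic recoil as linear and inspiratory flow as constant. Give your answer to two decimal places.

0.11

Elastic work ≈ ½ × (Pplat − PEEP) × Vt = 0.5 × (13.5 − 8) × 0.405 L = 0.5 × 5.5 × 0.405 = 1.114 L·cmH2O.
× 0.098 J/(L·cmH2O) → 0.1092 J.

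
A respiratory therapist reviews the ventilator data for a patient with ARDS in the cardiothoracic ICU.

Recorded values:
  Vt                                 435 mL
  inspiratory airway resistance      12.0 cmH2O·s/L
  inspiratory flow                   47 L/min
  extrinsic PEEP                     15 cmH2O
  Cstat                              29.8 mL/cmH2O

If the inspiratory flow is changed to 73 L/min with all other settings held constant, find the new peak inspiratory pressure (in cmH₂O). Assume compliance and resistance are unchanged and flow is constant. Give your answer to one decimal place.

Flow: 47 L/min ÷ 60 = 0.7833 L/s.
New flow: 73 L/min ÷ 60 = 1.2167 L/s.
PIP = Vt/C + R·V̇ + PEEP (constant-flow equation of motion).
Only the resistive term changes: ΔPIP = R × ΔV̇ = 12.0 × (1.2167 − 0.7833) = 12.0 × 0.4334 = 5.201 cmH2O.
Original PIP = 435/29.8 + 12.0×0.7833 + 15 = 38.997 cmH2O; new PIP = 38.997 + (5.201) = 44.198 cmH2O.

44.2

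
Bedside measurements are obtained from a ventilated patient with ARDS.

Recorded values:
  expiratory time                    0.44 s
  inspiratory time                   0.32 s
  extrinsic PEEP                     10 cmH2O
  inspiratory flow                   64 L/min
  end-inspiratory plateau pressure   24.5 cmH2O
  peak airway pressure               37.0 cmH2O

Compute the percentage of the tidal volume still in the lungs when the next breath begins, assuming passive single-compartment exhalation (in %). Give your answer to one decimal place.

Flow: 64 L/min ÷ 60 = 1.0667 L/s.
Vt = flow × Ti = 1.0667 L/s × 0.32 s × 1000 mL/L = 341.34 mL.
R = (PIP − Pplat)/V̇ = (37.0 − 24.5) / 1.0667 = 12.5/1.0667 = 11.718 cmH2O·s/L.
C = Vt/(Pplat − PEEP) = 341.34 / (24.5 − 10) = 341.34/14.5 = 23.541 mL/cmH2O.
τ = R × C = 11.718 × 0.02354 L/cmH2O = 0.2758 s.
Fraction remaining at end-expiration = e^(−Te/τ) = e^(−0.44/0.2758) = 0.2028 → 20.28%.

20.3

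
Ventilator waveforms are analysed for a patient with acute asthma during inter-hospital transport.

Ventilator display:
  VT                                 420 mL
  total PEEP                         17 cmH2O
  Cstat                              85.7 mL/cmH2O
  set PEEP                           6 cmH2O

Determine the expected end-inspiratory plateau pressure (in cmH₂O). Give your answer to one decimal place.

End-expiratory occlusion gives total PEEP = 17 cmH2O (intrinsic PEEP = 17 − 6 = 11). Use total PEEP for the elastic gradient.
Pplat = PEEPtotal + Vt / Cstat = 17 + 420 / 85.7 = 17 + 4.901 = 21.901 cmH2O.

21.9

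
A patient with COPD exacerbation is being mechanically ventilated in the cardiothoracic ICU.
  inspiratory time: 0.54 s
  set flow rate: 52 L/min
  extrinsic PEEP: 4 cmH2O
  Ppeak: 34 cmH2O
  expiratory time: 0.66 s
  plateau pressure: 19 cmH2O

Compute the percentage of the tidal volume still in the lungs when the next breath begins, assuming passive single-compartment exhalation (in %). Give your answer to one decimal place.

29.5

Flow: 52 L/min ÷ 60 = 0.8667 L/s.
Vt = flow × Ti = 0.8667 L/s × 0.54 s × 1000 mL/L = 468.02 mL.
R = (PIP − Pplat)/V̇ = (34 − 19) / 0.8667 = 15.0/0.8667 = 17.307 cmH2O·s/L.
C = Vt/(Pplat − PEEP) = 468.02 / (19 − 4) = 468.02/15.0 = 31.201 mL/cmH2O.
τ = R × C = 17.307 × 0.0312 L/cmH2O = 0.54 s.
Fraction remaining at end-expiration = e^(−Te/τ) = e^(−0.66/0.54) = 0.2946 → 29.46%.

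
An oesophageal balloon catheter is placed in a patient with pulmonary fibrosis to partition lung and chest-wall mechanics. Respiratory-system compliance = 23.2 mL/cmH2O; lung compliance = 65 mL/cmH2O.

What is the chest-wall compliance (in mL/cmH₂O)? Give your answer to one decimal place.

36.1

1/Ccw = 1/Crs − 1/CL.
1/Ccw = 1/23.2 − 1/65 = 0.02772.
Ccw = 36.075 mL/cmH2O.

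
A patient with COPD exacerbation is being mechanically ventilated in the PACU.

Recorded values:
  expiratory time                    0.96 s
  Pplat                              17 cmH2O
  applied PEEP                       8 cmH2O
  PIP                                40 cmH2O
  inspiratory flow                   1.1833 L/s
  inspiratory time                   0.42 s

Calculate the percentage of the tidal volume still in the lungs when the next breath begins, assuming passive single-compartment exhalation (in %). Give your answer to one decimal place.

40.9

Vt = flow × Ti = 1.1833 L/s × 0.42 s × 1000 mL/L = 496.99 mL.
R = (PIP − Pplat)/V̇ = (40 − 17) / 1.1833 = 23.0/1.1833 = 19.437 cmH2O·s/L.
C = Vt/(Pplat − PEEP) = 496.99 / (17 − 8) = 496.99/9.0 = 55.221 mL/cmH2O.
τ = R × C = 19.437 × 0.05522 L/cmH2O = 1.073 s.
Fraction remaining at end-expiration = e^(−Te/τ) = e^(−0.96/1.073) = 0.4087 → 40.87%.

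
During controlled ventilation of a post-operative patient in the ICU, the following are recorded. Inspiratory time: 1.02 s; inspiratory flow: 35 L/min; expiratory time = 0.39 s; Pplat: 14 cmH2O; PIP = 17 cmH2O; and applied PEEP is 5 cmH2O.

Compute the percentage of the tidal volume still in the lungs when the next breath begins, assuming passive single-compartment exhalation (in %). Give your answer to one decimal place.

Flow: 35 L/min ÷ 60 = 0.5833 L/s.
Vt = flow × Ti = 0.5833 L/s × 1.02 s × 1000 mL/L = 594.97 mL.
R = (PIP − Pplat)/V̇ = (17 − 14) / 0.5833 = 3.0/0.5833 = 5.143 cmH2O·s/L.
C = Vt/(Pplat − PEEP) = 594.97 / (14 − 5) = 594.97/9.0 = 66.108 mL/cmH2O.
τ = R × C = 5.143 × 0.06611 L/cmH2O = 0.34 s.
Fraction remaining at end-expiration = e^(−Te/τ) = e^(−0.39/0.34) = 0.3176 → 31.76%.

31.8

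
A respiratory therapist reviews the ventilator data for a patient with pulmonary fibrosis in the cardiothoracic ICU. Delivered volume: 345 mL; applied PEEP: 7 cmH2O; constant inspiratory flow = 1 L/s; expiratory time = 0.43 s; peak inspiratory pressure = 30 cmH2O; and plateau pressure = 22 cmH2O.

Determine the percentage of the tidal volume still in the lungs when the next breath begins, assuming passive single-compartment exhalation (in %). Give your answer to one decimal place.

9.7

R = (PIP − Pplat)/V̇ = (30 − 22) / 1 = 8.0/1 = 8.0 cmH2O·s/L.
C = Vt/(Pplat − PEEP) = 345.0 / (22 − 7) = 345.0/15.0 = 23.0 mL/cmH2O.
τ = R × C = 8.0 × 0.023 L/cmH2O = 0.184 s.
Fraction remaining at end-expiration = e^(−Te/τ) = e^(−0.43/0.184) = 0.09662 → 9.662%.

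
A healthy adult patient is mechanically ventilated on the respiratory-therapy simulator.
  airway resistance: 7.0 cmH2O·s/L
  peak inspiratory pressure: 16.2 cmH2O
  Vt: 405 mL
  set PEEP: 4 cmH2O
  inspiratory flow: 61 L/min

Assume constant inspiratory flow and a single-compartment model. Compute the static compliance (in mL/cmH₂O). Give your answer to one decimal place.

79.7

Flow: 61 L/min ÷ 60 = 1.0167 L/s.
Equation of motion (constant flow): PIP = Vt/C + R·V̇ + PEEP.
Vt/C = PIP − R·V̇ − PEEP = 16.2 − 7.0×1.0167 − 4 = 16.2 − 7.117 − 4 = 5.083 cmH2O.
C = Vt / 5.083 = 405 / 5.083 = 79.677 mL/cmH2O.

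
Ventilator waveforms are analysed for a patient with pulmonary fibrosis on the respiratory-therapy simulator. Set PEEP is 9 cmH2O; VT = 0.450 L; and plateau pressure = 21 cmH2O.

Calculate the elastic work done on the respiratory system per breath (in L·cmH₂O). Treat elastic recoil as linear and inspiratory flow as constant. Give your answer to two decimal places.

2.70

Elastic work ≈ ½ × (Pplat − PEEP) × Vt = 0.5 × (21 − 9) × 0.450 L = 0.5 × 12.0 × 0.450 = 2.7 L·cmH2O.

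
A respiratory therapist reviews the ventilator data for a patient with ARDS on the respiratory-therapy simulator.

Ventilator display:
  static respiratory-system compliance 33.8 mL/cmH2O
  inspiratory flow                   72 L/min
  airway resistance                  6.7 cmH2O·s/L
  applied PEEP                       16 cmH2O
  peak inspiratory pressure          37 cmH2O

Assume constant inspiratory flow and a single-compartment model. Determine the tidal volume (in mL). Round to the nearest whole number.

438

Flow: 72 L/min ÷ 60 = 1.2 L/s.
Equation of motion (constant flow): PIP = Vt/C + R·V̇ + PEEP.
Vt/C = PIP − R·V̇ − PEEP = 37 − 8.04 − 16 = 12.96 cmH2O.
Vt = C × 12.96 = 33.8 × 12.96 = 438.05 mL.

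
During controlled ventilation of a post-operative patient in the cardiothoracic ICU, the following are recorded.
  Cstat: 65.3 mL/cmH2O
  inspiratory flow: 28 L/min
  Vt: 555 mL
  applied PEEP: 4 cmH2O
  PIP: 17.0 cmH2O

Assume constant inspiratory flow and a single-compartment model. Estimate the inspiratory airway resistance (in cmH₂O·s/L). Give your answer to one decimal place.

9.6

Flow: 28 L/min ÷ 60 = 0.4667 L/s.
Equation of motion (constant flow): PIP = Vt/C + R·V̇ + PEEP.
R·V̇ = PIP − Vt/C − PEEP = 17.0 − 555/65.3 − 4 = 17.0 − 8.499 − 4 = 4.501 cmH2O.
R = 4.501 / 0.4667 = 9.644 cmH2O·s/L.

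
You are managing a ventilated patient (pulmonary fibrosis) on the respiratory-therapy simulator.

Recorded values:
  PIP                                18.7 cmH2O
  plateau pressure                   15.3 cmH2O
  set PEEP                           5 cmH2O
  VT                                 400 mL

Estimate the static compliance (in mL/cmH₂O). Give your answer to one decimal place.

38.8

Cstat = Vt / (Pplat − PEEP) = 400 / (15.3 − 5) = 400 / 10.3 = 38.835 mL/cmH2O.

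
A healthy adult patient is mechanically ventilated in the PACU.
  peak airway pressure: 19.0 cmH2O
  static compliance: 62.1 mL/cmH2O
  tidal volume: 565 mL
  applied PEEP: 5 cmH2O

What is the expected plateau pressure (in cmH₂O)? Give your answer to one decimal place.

14.1

Pplat = PEEP + Vt / Cstat = 5 + 565 / 62.1 = 5 + 9.098 = 14.098 cmH2O.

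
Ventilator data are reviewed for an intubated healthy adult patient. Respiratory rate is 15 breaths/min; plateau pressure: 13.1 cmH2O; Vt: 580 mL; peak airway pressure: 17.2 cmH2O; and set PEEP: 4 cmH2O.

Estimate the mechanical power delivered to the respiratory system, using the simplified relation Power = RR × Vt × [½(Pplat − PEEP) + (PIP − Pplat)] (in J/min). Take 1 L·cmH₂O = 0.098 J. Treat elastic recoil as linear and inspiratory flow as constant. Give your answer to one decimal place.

Per-breath work = Vt × [½(Pplat−PEEP) + (PIP−Pplat)] = 0.580 × [0.5×9.1 + 4.1] = 0.580 × 8.65 = 5.017 L·cmH2O.
Power = 15 × 5.017 = 75.255 L·cmH2O/min.
× 0.098 J/(L·cmH2O) → 7.375 J/min.

7.4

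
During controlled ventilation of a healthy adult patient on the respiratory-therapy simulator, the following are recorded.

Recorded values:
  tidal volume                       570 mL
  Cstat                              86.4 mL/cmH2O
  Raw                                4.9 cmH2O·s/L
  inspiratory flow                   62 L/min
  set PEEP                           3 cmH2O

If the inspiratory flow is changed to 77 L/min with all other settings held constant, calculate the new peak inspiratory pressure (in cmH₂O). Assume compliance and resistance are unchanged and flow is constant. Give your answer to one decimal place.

15.9

Flow: 62 L/min ÷ 60 = 1.0333 L/s.
New flow: 77 L/min ÷ 60 = 1.2833 L/s.
PIP = Vt/C + R·V̇ + PEEP (constant-flow equation of motion).
Only the resistive term changes: ΔPIP = R × ΔV̇ = 4.9 × (1.2833 − 1.0333) = 4.9 × 0.25 = 1.225 cmH2O.
Original PIP = 570/86.4 + 4.9×1.0333 + 3 = 14.66 cmH2O; new PIP = 14.66 + (1.225) = 15.885 cmH2O.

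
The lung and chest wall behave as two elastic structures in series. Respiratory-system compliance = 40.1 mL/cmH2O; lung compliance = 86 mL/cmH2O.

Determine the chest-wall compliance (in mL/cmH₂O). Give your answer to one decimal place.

75.1

1/Ccw = 1/Crs − 1/CL.
1/Ccw = 1/40.1 − 1/86 = 0.01331.
Ccw = 75.131 mL/cmH2O.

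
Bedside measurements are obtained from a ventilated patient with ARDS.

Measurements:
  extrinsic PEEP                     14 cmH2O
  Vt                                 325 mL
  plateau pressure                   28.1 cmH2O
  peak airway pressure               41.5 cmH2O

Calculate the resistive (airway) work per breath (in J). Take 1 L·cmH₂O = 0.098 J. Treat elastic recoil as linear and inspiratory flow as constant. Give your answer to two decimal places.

0.43

With constant inspiratory flow the resistive pressure is constant at PIP − Pplat = 41.5 − 28.1 = 13.4 cmH2O, so resistive work = 13.4 × 0.325 = 4.355 L·cmH2O.
× 0.098 J/(L·cmH2O) → 0.4268 J.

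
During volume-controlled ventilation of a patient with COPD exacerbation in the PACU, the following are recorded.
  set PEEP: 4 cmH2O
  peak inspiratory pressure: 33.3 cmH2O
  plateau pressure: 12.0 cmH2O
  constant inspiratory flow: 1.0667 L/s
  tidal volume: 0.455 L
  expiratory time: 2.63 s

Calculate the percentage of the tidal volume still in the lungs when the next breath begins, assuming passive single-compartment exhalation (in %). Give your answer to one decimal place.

9.9

R = (PIP − Pplat)/V̇ = (33.3 − 12.0) / 1.0667 = 21.3/1.0667 = 19.968 cmH2O·s/L.
C = Vt/(Pplat − PEEP) = 455.0 / (12.0 − 4) = 455.0/8.0 = 56.875 mL/cmH2O.
τ = R × C = 19.968 × 0.05688 L/cmH2O = 1.136 s.
Fraction remaining at end-expiration = e^(−Te/τ) = e^(−2.63/1.136) = 0.09875 → 9.875%.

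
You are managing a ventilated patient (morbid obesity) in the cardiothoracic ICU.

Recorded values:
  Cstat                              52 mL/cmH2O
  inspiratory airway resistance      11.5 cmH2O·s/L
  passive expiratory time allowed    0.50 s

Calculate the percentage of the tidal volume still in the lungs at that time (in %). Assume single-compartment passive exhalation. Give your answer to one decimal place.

τ = R × C = 11.5 × 52 mL/cmH2O = 11.5 × 0.052 L/cmH2O = 0.598 s.
Passive exhalation: V(t)/V₀ = e^(−t/τ) = e^(−0.50/0.598) = 0.4334.
Fraction remaining = 0.4334 → 43.34%.

43.3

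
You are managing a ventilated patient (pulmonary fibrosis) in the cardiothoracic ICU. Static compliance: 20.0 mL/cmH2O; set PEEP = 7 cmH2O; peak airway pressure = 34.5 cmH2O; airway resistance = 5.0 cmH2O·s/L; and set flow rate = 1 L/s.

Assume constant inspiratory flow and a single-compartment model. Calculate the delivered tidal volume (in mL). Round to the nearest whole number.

450

Equation of motion (constant flow): PIP = Vt/C + R·V̇ + PEEP.
Vt/C = PIP − R·V̇ − PEEP = 34.5 − 5.0 − 7 = 22.5 cmH2O.
Vt = C × 22.5 = 20.0 × 22.5 = 450.0 mL.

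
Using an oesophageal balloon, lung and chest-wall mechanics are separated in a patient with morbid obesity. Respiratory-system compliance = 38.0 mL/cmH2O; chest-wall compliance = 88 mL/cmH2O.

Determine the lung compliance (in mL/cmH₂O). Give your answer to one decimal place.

66.9

1/CL = 1/Crs − 1/Ccw.
1/CL = 1/38.0 − 1/88 = 0.01495.
CL = 66.89 mL/cmH2O.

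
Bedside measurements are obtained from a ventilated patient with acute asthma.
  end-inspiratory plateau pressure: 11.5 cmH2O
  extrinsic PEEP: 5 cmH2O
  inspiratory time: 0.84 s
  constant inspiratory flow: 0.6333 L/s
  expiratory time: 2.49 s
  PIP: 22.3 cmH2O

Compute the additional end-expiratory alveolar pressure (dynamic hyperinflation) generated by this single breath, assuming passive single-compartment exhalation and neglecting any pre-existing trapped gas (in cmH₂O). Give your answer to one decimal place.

Vt = flow × Ti = 0.6333 L/s × 0.84 s × 1000 mL/L = 531.97 mL.
R = (PIP − Pplat)/V̇ = (22.3 − 11.5) / 0.6333 = 10.8/0.6333 = 17.054 cmH2O·s/L.
C = Vt/(Pplat − PEEP) = 531.97 / (11.5 − 5) = 531.97/6.5 = 81.842 mL/cmH2O.
τ = R × C = 17.054 × 0.08184 L/cmH2O = 1.396 s.
Fraction remaining = e^(−Te/τ) = e^(−2.49/1.396) = 0.168; trapped volume = 531.97 × 0.168 = 89.371 mL.
Additional alveolar pressure from trapping ≈ V_trapped / C = 89.371 / 81.842 = 1.092 cmH2O.

1.1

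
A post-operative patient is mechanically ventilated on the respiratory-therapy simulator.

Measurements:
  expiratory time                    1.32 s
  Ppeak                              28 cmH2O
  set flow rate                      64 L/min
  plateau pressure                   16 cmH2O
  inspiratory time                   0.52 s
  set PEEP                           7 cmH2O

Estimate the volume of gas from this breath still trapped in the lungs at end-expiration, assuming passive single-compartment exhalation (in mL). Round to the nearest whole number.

83

Flow: 64 L/min ÷ 60 = 1.0667 L/s.
Vt = flow × Ti = 1.0667 L/s × 0.52 s × 1000 mL/L = 554.68 mL.
R = (PIP − Pplat)/V̇ = (28 − 16) / 1.0667 = 12.0/1.0667 = 11.25 cmH2O·s/L.
C = Vt/(Pplat − PEEP) = 554.68 / (16 − 7) = 554.68/9.0 = 61.631 mL/cmH2O.
τ = R × C = 11.25 × 0.06163 L/cmH2O = 0.6933 s.
Fraction remaining = e^(−Te/τ) = e^(−1.32/0.6933) = 0.149.
Trapped volume = 554.68 × 0.149 = 82.647 mL.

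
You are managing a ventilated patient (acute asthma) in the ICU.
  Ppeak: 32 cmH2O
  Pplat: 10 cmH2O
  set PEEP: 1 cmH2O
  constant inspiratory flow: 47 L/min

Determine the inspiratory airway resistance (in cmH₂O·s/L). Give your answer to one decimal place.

Flow: 47 L/min ÷ 60 = 0.7833 L/s.
Raw = (PIP − Pplat) / flow = (32 − 10) / 0.7833 = 22.0 / 0.7833 = 28.086 cmH2O·s/L.

28.1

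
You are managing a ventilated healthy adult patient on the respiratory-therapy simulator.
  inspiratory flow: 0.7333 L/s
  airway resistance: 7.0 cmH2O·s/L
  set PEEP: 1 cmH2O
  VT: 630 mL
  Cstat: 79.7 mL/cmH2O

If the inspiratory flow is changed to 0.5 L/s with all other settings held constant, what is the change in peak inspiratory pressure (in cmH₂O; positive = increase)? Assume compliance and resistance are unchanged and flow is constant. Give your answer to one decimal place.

-1.6

PIP = Vt/C + R·V̇ + PEEP (constant-flow equation of motion).
Only the resistive term changes: ΔPIP = R × ΔV̇ = 7.0 × (0.5 − 0.7333) = 7.0 × -0.2333 = -1.633 cmH2O.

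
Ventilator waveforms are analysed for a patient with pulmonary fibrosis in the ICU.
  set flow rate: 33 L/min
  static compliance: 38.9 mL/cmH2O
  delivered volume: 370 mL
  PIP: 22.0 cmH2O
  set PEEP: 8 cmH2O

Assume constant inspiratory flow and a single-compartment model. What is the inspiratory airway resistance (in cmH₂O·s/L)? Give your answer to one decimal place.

Flow: 33 L/min ÷ 60 = 0.55 L/s.
Equation of motion (constant flow): PIP = Vt/C + R·V̇ + PEEP.
R·V̇ = PIP − Vt/C − PEEP = 22.0 − 370/38.9 − 8 = 22.0 − 9.512 − 8 = 4.488 cmH2O.
R = 4.488 / 0.55 = 8.16 cmH2O·s/L.

8.2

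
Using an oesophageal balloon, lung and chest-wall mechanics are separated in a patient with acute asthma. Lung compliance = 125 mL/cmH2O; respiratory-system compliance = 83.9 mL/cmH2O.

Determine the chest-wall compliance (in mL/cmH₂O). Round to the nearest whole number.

1/Ccw = 1/Crs − 1/CL.
1/Ccw = 1/83.9 − 1/125 = 0.003919.
Ccw = 255.17 mL/cmH2O.

255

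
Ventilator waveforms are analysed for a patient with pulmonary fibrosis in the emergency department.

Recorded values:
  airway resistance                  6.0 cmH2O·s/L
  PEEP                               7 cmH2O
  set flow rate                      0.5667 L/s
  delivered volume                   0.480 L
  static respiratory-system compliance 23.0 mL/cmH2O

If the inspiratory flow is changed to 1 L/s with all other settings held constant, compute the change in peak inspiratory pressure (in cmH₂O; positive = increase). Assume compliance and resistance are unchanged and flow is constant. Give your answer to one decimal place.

PIP = Vt/C + R·V̇ + PEEP (constant-flow equation of motion).
Only the resistive term changes: ΔPIP = R × ΔV̇ = 6.0 × (1 − 0.5667) = 6.0 × 0.4333 = 2.6 cmH2O.

2.6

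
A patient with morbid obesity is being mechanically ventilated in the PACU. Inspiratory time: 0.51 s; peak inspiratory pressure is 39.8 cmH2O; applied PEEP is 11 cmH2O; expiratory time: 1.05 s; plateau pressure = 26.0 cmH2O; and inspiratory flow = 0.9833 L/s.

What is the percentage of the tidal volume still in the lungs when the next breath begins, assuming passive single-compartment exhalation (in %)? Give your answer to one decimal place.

Vt = flow × Ti = 0.9833 L/s × 0.51 s × 1000 mL/L = 501.48 mL.
R = (PIP − Pplat)/V̇ = (39.8 − 26.0) / 0.9833 = 13.8/0.9833 = 14.034 cmH2O·s/L.
C = Vt/(Pplat − PEEP) = 501.48 / (26.0 − 11) = 501.48/15.0 = 33.432 mL/cmH2O.
τ = R × C = 14.034 × 0.03343 L/cmH2O = 0.4692 s.
Fraction remaining at end-expiration = e^(−Te/τ) = e^(−1.05/0.4692) = 0.1067 → 10.67%.

10.7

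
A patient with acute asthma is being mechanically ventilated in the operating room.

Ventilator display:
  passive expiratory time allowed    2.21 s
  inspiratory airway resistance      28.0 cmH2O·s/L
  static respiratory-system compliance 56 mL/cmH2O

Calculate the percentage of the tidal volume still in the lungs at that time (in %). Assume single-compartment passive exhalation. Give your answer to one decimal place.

τ = R × C = 28.0 × 56 mL/cmH2O = 28.0 × 0.056 L/cmH2O = 1.568 s.
Passive exhalation: V(t)/V₀ = e^(−t/τ) = e^(−2.21/1.568) = 0.2443.
Fraction remaining = 0.2443 → 24.43%.

24.4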